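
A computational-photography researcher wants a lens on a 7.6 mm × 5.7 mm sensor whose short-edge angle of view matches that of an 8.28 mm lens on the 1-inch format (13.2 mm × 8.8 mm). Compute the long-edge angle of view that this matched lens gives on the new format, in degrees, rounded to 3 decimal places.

Equal short-edge AOV ⇒ f₂ = f₁ · 5.7/8.8 = 8.28 × 0.64773 ≈ 5.3632 mm.
Long-edge AOV on the new format = 2·arctan(7.6 / (2 × 5.3632)) = 2·arctan(0.70853) ≈ 70.6378°.

70.638°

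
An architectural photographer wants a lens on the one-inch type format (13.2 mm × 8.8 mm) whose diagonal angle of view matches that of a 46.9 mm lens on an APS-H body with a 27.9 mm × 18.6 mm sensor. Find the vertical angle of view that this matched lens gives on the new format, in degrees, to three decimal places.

Sensor diagonal = √(27.9² + 18.6²) = √1124.3700 ≈ 33.5316 mm.
Sensor diagonal = √(13.2² + 8.8²) = √251.6800 ≈ 15.8644 mm.
Equal diagonal AOV ⇒ f₂ = f₁ · 15.8644/33.5316 = 46.9 × 0.47312 ≈ 22.1892 mm.
Vertical AOV on the new format = 2·arctan(8.8 / (2 × 22.1892)) = 2·arctan(0.19829) ≈ 22.4319°.

22.432°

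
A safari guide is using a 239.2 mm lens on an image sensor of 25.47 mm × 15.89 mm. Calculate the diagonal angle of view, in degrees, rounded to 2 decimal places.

7.18°

Sensor diagonal = √(25.47² + 15.89²) = √901.2130 ≈ 30.0202 mm.
Angle of view α = 2·arctan(d/2f) with d = 30.0202 mm and f = 239.2 mm.
d/2f = 0.06275; arctan(0.06275) ≈ 3.5907°, so α ≈ 7.1814°.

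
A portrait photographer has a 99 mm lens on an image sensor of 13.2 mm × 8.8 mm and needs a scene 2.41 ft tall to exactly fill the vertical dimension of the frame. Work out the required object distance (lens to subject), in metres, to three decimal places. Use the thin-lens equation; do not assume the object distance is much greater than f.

W: 2.41 ft × 304.8 mm/ft = 734.57 mm.
Magnification m = h/W = dᵢ/dₒ; combined with 1/f = 1/dₒ + 1/dᵢ this gives dₒ = f·(1 + W/h).
dₒ = 99 mm × (1 + 734.568/8.8) = 99 × 84.4736 ≈ 8362.890 mm = 8.36289 m.

8.363 m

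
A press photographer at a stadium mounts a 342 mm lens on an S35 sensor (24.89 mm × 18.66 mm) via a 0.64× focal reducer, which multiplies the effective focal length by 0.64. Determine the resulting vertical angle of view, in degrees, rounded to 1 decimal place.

4.9°

Effective focal length f = 342 × 0.64 = 218.88 mm.
α = 2·arctan(18.66 / (2 × 218.88)) = 2·arctan(0.04263) ≈ 4.8816°.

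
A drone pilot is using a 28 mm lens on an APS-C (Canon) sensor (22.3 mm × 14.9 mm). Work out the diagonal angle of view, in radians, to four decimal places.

0.8933 rad

Sensor diagonal = √(22.3² + 14.9²) = √719.3000 ≈ 26.8198 mm.
Angle of view α = 2·arctan(d/2f) with d = 26.8198 mm and f = 28 mm.
d/2f = 0.47892; arctan(0.47892) ≈ 0.4466 rad, so α ≈ 0.8933 rad.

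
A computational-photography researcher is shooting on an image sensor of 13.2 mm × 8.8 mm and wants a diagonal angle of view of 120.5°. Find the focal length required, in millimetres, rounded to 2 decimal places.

4.53 mm

Sensor diagonal = √(13.2² + 8.8²) = √251.6800 ≈ 15.8644 mm.
From α = 2·arctan(d/2f) we get f = d / (2·tan(α/2)).
With d = 15.8644 mm and α/2 = 60.25°, tan(α/2) ≈ 1.74964, so f ≈ 15.8644 / 3.49927 ≈ 4.5336 mm.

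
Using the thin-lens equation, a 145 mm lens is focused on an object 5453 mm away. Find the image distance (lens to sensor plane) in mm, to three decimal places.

148.961 mm

1/dᵢ = 1/f − 1/dₒ = 1/145 − 1/5453 = 0.0067132 mm⁻¹.
dᵢ = 1/0.0067132 ≈ 148.9610 mm.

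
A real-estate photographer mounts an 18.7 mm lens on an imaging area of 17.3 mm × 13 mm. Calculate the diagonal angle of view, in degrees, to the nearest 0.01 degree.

Sensor diagonal = √(17.3² + 13²) = √468.2900 ≈ 21.6400 mm.
Angle of view α = 2·arctan(d/2f) with d = 21.6400 mm and f = 18.7 mm.
d/2f = 0.57861; arctan(0.57861) ≈ 30.0541°, so α ≈ 60.1082°.

60.11°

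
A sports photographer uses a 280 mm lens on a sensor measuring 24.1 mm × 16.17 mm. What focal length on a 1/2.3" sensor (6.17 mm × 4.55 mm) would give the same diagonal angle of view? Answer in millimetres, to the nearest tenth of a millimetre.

74.0 mm

Sensor diagonal = √(24.1² + 16.17²) = √842.2789 ≈ 29.0220 mm.
Sensor diagonal = √(6.17² + 4.55²) = √58.7714 ≈ 7.6663 mm.
Equal angle of view means equal diagonal/f ratio, so f₂ = f₁ · (diagonal₂/diagonal₁) = 280 × 7.6663/29.0220.
f₂ = 280 × 0.26415 ≈ 73.963 mm.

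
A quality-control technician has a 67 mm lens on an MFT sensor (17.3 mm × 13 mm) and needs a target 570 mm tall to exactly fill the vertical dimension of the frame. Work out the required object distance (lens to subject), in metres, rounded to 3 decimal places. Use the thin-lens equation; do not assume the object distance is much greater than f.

3.005 m

Magnification m = h/W = dᵢ/dₒ; combined with 1/f = 1/dₒ + 1/dᵢ this gives dₒ = f·(1 + W/h).
dₒ = 67 mm × (1 + 570/13) = 67 × 44.8462 ≈ 3004.692 mm = 3.00469 m.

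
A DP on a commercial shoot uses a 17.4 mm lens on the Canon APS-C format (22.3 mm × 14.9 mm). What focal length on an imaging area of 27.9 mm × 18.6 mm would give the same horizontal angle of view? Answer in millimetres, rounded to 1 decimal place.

Equal angle of view means equal width/f ratio, so f₂ = f₁ · (width₂/width₁) = 17.4 × 27.9/22.3.
f₂ = 17.4 × 1.25112 ≈ 21.770 mm.

21.8 mm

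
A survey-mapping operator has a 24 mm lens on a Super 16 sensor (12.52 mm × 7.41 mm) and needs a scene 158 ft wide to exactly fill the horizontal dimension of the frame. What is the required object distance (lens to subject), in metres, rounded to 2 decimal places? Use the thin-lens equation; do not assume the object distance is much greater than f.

92.34 m

W: 158 ft × 304.8 mm/ft = 48158.40 mm.
Magnification m = w/W = dᵢ/dₒ; combined with 1/f = 1/dₒ + 1/dᵢ this gives dₒ = f·(1 + W/w).
dₒ = 24 mm × (1 + 48158.4/12.52) = 24 × 3847.5174 ≈ 92340.419 mm = 92.3404 m.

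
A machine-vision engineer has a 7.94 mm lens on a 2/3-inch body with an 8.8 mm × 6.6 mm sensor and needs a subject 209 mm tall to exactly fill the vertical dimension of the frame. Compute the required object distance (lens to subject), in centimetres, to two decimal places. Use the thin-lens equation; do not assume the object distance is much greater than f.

Magnification m = h/W = dᵢ/dₒ; combined with 1/f = 1/dₒ + 1/dᵢ this gives dₒ = f·(1 + W/h).
dₒ = 7.94 mm × (1 + 209/6.6) = 7.94 × 32.6667 ≈ 259.373 mm = 25.9373 cm.

25.94 cm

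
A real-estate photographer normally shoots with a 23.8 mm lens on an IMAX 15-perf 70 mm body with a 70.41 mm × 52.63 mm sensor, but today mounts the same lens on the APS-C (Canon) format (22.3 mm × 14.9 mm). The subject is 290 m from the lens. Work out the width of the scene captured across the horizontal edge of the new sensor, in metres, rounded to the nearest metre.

The focal length stays 23.8 mm; the relevant sensor dimension is now w = 22.3 mm. Object distance dₒ = 290 m = 290000 mm.
Thin-lens field width W = w·(dₒ − f)/f = 22.3 × (290000 − 23.8)/23.8 ≈ 271700.389 mm = 271.7 m.

272 m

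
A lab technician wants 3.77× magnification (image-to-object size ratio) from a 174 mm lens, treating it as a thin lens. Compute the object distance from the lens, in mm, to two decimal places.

220.15 mm

With m = dᵢ/dₒ and 1/f = 1/dₒ + 1/dᵢ, substituting dᵢ = m·dₒ gives 1/f = (1 + 1/m)/dₒ, hence dₒ = f·(1 + 1/m).
dₒ = 174 × (1 + 1/3.77) = 174 × 1.26525 ≈ 220.154 mm.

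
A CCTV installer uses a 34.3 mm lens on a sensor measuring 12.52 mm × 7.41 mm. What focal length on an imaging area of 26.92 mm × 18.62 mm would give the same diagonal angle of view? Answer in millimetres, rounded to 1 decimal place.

Sensor diagonal = √(12.52² + 7.41²) = √211.6585 ≈ 14.5485 mm.
Sensor diagonal = √(26.92² + 18.62²) = √1071.3908 ≈ 32.7321 mm.
Equal angle of view means equal diagonal/f ratio, so f₂ = f₁ · (diagonal₂/diagonal₁) = 34.3 × 32.7321/14.5485.
f₂ = 34.3 × 2.24986 ≈ 77.170 mm.

77.2 mm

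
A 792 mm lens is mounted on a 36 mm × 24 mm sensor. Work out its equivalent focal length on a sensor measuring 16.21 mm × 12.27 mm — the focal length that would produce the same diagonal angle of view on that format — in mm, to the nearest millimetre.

372 mm

Sensor diagonal = √(36² + 24²) = √1872.0000 ≈ 43.2666 mm.
Sensor diagonal = √(16.21² + 12.27²) = √413.3170 ≈ 20.3302 mm.
Equal angle of view means equal diagonal/f ratio, so f₂ = f₁ · (diagonal₂/diagonal₁) = 792 × 20.3302/43.2666.
f₂ = 792 × 0.46988 ≈ 372.146 mm.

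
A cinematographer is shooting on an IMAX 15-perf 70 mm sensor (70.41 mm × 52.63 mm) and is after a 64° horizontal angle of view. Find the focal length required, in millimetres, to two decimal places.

From α = 2·arctan(w/2f) we get f = w / (2·tan(α/2)).
With w = 70.41 mm and α/2 = 32°, tan(α/2) ≈ 0.62487, so f ≈ 70.41 / 1.24974 ≈ 56.3398 mm.

56.34 mm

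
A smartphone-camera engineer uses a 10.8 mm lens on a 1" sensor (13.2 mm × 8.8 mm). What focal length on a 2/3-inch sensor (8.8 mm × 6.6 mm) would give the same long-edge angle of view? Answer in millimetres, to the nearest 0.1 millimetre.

Equal angle of view means equal width/f ratio, so f₂ = f₁ · (width₂/width₁) = 10.8 × 8.8/13.2.
f₂ = 10.8 × 0.66667 ≈ 7.200 mm.

7.2 mm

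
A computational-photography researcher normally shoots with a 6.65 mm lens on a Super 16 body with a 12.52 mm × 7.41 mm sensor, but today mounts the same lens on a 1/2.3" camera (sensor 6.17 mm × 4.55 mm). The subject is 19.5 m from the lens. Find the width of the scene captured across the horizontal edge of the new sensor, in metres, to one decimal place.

18.1 m

The focal length stays 6.65 mm; the relevant sensor dimension is now w = 6.17 mm. Object distance dₒ = 19.5 m = 19500 mm.
Thin-lens field width W = w·(dₒ − f)/f = 6.17 × (19500 − 6.65)/6.65 ≈ 18086.311 mm = 18.0863 m.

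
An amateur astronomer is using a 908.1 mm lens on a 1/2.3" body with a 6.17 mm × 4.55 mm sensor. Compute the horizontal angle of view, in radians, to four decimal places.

0.0068 rad

Angle of view α = 2·arctan(w/2f) with w = 6.17 mm and f = 908.1 mm.
w/2f = 0.00340; arctan(0.00340) ≈ 0.0034 rad, so α ≈ 0.0068 rad.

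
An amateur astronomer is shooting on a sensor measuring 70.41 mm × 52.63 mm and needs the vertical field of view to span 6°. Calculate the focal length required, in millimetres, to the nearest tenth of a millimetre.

502.1 mm

From α = 2·arctan(h/2f) we get f = h / (2·tan(α/2)).
With h = 52.63 mm and α/2 = 3°, tan(α/2) ≈ 0.05241, so f ≈ 52.63 / 0.10482 ≈ 502.1201 mm.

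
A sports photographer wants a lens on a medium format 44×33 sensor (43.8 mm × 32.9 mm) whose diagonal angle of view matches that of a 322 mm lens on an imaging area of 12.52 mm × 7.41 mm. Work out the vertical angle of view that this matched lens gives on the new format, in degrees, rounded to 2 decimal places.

1.55°

Sensor diagonal = √(12.52² + 7.41²) = √211.6585 ≈ 14.5485 mm.
Sensor diagonal = √(43.8² + 32.9²) = √3000.8500 ≈ 54.7800 mm.
Equal diagonal AOV ⇒ f₂ = f₁ · 54.7800/14.5485 = 322 × 3.76534 ≈ 1212.4397 mm.
Vertical AOV on the new format = 2·arctan(32.9 / (2 × 1212.4397)) = 2·arctan(0.01357) ≈ 1.5546°.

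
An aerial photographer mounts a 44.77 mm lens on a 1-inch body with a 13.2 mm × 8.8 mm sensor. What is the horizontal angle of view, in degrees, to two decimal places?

16.77°

Angle of view α = 2·arctan(w/2f) with w = 13.2 mm and f = 44.77 mm.
w/2f = 0.14742; arctan(0.14742) ≈ 8.3861°, so α ≈ 16.7723°.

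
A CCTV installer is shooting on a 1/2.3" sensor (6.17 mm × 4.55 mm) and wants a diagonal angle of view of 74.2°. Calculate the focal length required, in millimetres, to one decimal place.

5.1 mm

Sensor diagonal = √(6.17² + 4.55²) = √58.7714 ≈ 7.6663 mm.
From α = 2·arctan(d/2f) we get f = d / (2·tan(α/2)).
With d = 7.6663 mm and α/2 = 37.1°, tan(α/2) ≈ 0.75629, so f ≈ 7.6663 / 1.51259 ≈ 5.0683 mm.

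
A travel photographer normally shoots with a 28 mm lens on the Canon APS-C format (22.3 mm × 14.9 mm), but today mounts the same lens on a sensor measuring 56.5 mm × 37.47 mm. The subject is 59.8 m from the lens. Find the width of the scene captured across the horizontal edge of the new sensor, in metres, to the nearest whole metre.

The focal length stays 28 mm; the relevant sensor dimension is now w = 56.5 mm. Object distance dₒ = 59.8 m = 59800 mm.
Thin-lens field width W = w·(dₒ − f)/f = 56.5 × (59800 − 28)/28 ≈ 120611.357 mm = 120.611 m.

121 m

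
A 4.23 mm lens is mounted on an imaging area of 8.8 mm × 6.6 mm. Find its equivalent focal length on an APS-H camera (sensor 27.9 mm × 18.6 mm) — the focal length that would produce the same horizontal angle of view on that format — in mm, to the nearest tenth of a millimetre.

13.4 mm

Equal angle of view means equal width/f ratio, so f₂ = f₁ · (width₂/width₁) = 4.23 × 27.9/8.8.
f₂ = 4.23 × 3.17045 ≈ 13.411 mm.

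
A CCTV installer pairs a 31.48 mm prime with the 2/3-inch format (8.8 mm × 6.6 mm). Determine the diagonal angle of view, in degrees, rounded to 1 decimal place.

Sensor diagonal = √(8.8² + 6.6²) = √121.0000 ≈ 11.0000 mm.
Angle of view α = 2·arctan(d/2f) with d = 11.0000 mm and f = 31.48 mm.
d/2f = 0.17471; arctan(0.17471) ≈ 9.9104°, so α ≈ 19.8207°.

19.8°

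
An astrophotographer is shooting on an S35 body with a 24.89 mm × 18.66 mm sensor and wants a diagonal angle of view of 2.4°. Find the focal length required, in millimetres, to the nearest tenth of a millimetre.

Sensor diagonal = √(24.89² + 18.66²) = √967.7077 ≈ 31.1080 mm.
From α = 2·arctan(d/2f) we get f = d / (2·tan(α/2)).
With d = 31.1080 mm and α/2 = 1.2°, tan(α/2) ≈ 0.02095, so f ≈ 31.1080 / 0.04189 ≈ 742.5402 mm.

742.5 mm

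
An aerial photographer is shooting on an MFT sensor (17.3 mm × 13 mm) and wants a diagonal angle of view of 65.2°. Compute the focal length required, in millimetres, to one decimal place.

Sensor diagonal = √(17.3² + 13²) = √468.2900 ≈ 21.6400 mm.
From α = 2·arctan(d/2f) we get f = d / (2·tan(α/2)).
With d = 21.6400 mm and α/2 = 32.6°, tan(α/2) ≈ 0.63953, so f ≈ 21.6400 / 1.27905 ≈ 16.9188 mm.

16.9 mm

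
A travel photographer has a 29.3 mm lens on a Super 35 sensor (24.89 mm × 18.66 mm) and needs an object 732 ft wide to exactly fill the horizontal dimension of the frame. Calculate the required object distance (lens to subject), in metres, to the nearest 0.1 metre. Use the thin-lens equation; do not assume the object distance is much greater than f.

W: 732 ft × 304.8 mm/ft = 223113.59 mm.
Magnification m = w/W = dᵢ/dₒ; combined with 1/f = 1/dₒ + 1/dᵢ this gives dₒ = f·(1 + W/w).
dₒ = 29.3 mm × (1 + 223114/24.89) = 29.3 × 8964.9852 ≈ 262674.068 mm = 262.674 m.

262.7 m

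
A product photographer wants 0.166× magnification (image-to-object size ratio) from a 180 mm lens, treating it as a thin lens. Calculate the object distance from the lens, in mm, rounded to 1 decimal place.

With m = dᵢ/dₒ and 1/f = 1/dₒ + 1/dᵢ, substituting dᵢ = m·dₒ gives 1/f = (1 + 1/m)/dₒ, hence dₒ = f·(1 + 1/m).
dₒ = 180 × (1 + 1/0.166) = 180 × 7.02410 ≈ 1264.337 mm.

1264.3 mm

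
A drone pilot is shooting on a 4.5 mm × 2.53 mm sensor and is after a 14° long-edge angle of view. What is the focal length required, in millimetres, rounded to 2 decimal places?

From α = 2·arctan(w/2f) we get f = w / (2·tan(α/2)).
With w = 4.5 mm and α/2 = 7°, tan(α/2) ≈ 0.12278, so f ≈ 4.5 / 0.24557 ≈ 18.3248 mm.

18.32 mm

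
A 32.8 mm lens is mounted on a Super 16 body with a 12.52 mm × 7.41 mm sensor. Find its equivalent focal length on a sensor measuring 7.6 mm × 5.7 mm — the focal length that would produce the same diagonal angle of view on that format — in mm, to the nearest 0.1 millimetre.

Sensor diagonal = √(12.52² + 7.41²) = √211.6585 ≈ 14.5485 mm.
Sensor diagonal = √(7.6² + 5.7²) = √90.2500 ≈ 9.5000 mm.
Equal angle of view means equal diagonal/f ratio, so f₂ = f₁ · (diagonal₂/diagonal₁) = 32.8 × 9.5000/14.5485.
f₂ = 32.8 × 0.65299 ≈ 21.418 mm.

21.4 mm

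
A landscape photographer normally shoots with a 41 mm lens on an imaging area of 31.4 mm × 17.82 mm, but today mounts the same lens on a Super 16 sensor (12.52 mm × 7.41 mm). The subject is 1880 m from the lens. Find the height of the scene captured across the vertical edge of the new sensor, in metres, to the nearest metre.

The focal length stays 41 mm; the relevant sensor dimension is now h = 7.41 mm. Object distance dₒ = 1880 m = 1.88e+06 mm.
Thin-lens field height W = h·(dₒ − f)/f = 7.41 × (1.88e+06 − 41)/41 ≈ 339768.200 mm = 339.768 m.

340 m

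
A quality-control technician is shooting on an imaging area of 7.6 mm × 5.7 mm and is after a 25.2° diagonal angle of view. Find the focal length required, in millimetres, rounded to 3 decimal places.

Sensor diagonal = √(7.6² + 5.7²) = √90.2500 ≈ 9.5000 mm.
From α = 2·arctan(d/2f) we get f = d / (2·tan(α/2)).
With d = 9.5000 mm and α/2 = 12.6°, tan(α/2) ≈ 0.22353, so f ≈ 9.5000 / 0.44705 ≈ 21.2503 mm.

21.250 mm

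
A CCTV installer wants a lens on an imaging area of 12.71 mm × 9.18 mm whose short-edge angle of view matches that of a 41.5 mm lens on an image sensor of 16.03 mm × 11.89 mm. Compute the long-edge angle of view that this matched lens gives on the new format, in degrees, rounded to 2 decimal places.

Equal short-edge AOV ⇒ f₂ = f₁ · 9.18/11.89 = 41.5 × 0.77208 ≈ 32.0412 mm.
Long-edge AOV on the new format = 2·arctan(12.71 / (2 × 32.0412)) = 2·arctan(0.19834) ≈ 22.4367°.

22.44°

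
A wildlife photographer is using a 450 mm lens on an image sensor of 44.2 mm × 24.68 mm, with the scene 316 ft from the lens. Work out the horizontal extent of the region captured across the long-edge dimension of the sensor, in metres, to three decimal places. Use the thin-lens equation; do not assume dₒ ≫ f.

9.416 m

dₒ: 316 ft × 304.8 mm/ft = 96316.80 mm.
Similar triangles through the lens centre give W/dₒ = w/dᵢ; with 1/f = 1/dₒ + 1/dᵢ this gives W = w·(dₒ − f)/f.
W = 44.2 mm × (96316.8 − 450) / 450 = 44.2 × 213.0373 ≈ 9416.250 mm = 9.41625 m.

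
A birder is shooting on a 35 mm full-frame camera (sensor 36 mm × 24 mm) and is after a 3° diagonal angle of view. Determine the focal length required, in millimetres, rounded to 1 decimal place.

Sensor diagonal = √(36² + 24²) = √1872.0000 ≈ 43.2666 mm.
From α = 2·arctan(d/2f) we get f = d / (2·tan(α/2)).
With d = 43.2666 mm and α/2 = 1.5°, tan(α/2) ≈ 0.02619, so f ≈ 43.2666 / 0.05237 ≈ 826.1427 mm.

826.1 mm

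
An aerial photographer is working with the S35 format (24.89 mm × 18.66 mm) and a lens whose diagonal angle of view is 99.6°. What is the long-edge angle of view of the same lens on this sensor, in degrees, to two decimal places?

86.87°

Sensor diagonal = √(24.89² + 18.66²) = √967.7077 ≈ 31.1080 mm.
From the diagonal AOV: f = 31.1080 / (2·tan(49.8°)) = 31.1080 / 2.36668 ≈ 13.1441 mm.
Long-edge AOV = 2·arctan(24.89 / (2 × 13.1441)) = 2·arctan(0.94681) ≈ 86.8699°.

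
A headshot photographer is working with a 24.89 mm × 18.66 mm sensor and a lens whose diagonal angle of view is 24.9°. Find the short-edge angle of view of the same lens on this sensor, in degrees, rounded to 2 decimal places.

15.09°

Sensor diagonal = √(24.89² + 18.66²) = √967.7077 ≈ 31.1080 mm.
From the diagonal AOV: f = 31.1080 / (2·tan(12.45°)) = 31.1080 / 0.44156 ≈ 70.4505 mm.
Short-edge AOV = 2·arctan(18.66 / (2 × 70.4505)) = 2·arctan(0.13243) ≈ 15.0880°.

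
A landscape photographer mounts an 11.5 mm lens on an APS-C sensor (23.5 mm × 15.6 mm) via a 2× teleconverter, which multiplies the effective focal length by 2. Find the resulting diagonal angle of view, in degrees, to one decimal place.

Effective focal length f = 11.5 × 2 = 23 mm.
Sensor diagonal = √(23.5² + 15.6²) = √795.6100 ≈ 28.2066 mm.
α = 2·arctan(28.207 / (2 × 23)) = 2·arctan(0.61319) ≈ 63.0321°.

63.0°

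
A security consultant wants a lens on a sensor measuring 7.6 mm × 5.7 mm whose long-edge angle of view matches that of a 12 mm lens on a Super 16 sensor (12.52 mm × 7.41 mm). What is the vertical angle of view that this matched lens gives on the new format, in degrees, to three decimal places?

42.736°

Equal long-edge AOV ⇒ f₂ = f₁ · 7.6/12.52 = 12 × 0.60703 ≈ 7.2843 mm.
Vertical AOV on the new format = 2·arctan(5.7 / (2 × 7.2843)) = 2·arctan(0.39125) ≈ 42.7358°.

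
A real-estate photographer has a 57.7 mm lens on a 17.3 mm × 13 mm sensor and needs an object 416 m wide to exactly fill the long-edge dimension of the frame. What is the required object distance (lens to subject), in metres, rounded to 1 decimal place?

1387.5 m

W: 416 m = 416000 mm.
Magnification m = w/W = dᵢ/dₒ; combined with 1/f = 1/dₒ + 1/dᵢ this gives dₒ = f·(1 + W/w).
dₒ = 57.7 mm × (1 + 416000/17.3) = 57.7 × 24047.2428 ≈ 1387525.908 mm = 1387.53 m.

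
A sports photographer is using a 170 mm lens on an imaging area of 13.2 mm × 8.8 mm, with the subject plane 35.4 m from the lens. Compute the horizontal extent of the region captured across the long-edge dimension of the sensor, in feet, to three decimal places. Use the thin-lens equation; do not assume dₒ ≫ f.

dₒ: 35.4 m = 35400 mm.
Similar triangles through the lens centre give W/dₒ = w/dᵢ; with 1/f = 1/dₒ + 1/dᵢ this gives W = w·(dₒ − f)/f.
W = 13.2 mm × (35400 − 170) / 170 = 13.2 × 207.2353 ≈ 2735.506 mm = 2735.506/304.8 ft = 8.97476 ft.

8.975 ft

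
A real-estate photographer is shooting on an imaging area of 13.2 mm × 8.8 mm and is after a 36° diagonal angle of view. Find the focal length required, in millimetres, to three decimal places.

24.413 mm

Sensor diagonal = √(13.2² + 8.8²) = √251.6800 ≈ 15.8644 mm.
From α = 2·arctan(d/2f) we get f = d / (2·tan(α/2)).
With d = 15.8644 mm and α/2 = 18°, tan(α/2) ≈ 0.32492, so f ≈ 15.8644 / 0.64984 ≈ 24.4128 mm.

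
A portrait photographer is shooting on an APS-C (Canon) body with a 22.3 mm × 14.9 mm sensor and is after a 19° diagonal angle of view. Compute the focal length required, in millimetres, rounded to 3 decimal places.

Sensor diagonal = √(22.3² + 14.9²) = √719.3000 ≈ 26.8198 mm.
From α = 2·arctan(d/2f) we get f = d / (2·tan(α/2)).
With d = 26.8198 mm and α/2 = 9.5°, tan(α/2) ≈ 0.16734, so f ≈ 26.8198 / 0.33469 ≈ 80.1343 mm.

80.134 mm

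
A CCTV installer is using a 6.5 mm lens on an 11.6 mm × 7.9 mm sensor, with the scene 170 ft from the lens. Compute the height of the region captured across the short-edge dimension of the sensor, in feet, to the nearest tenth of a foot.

dₒ: 170 ft × 304.8 mm/ft = 51816.00 mm.
Similar triangles through the lens centre give W/dₒ = h/dᵢ; with 1/f = 1/dₒ + 1/dᵢ this gives W = h·(dₒ − f)/f.
W = 7.9 mm × (51816 − 6.5) / 6.5 = 7.9 × 7970.6921 ≈ 62968.467 mm = 62968.467/304.8 ft = 206.589 ft.

206.6 ft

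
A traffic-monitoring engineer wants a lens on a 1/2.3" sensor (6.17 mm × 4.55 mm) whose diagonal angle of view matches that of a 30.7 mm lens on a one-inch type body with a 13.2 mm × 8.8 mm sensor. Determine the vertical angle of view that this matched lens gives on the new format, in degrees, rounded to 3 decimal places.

17.437°

Sensor diagonal = √(13.2² + 8.8²) = √251.6800 ≈ 15.8644 mm.
Sensor diagonal = √(6.17² + 4.55²) = √58.7714 ≈ 7.6663 mm.
Equal diagonal AOV ⇒ f₂ = f₁ · 7.6663/15.8644 = 30.7 × 0.48324 ≈ 14.8353 mm.
Vertical AOV on the new format = 2·arctan(4.55 / (2 × 14.8353)) = 2·arctan(0.15335) ≈ 17.4368°.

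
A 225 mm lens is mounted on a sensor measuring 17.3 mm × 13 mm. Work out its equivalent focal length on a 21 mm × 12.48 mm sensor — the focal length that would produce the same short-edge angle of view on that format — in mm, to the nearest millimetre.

Equal angle of view means equal height/f ratio, so f₂ = f₁ · (height₂/height₁) = 225 × 12.48/13.
f₂ = 225 × 0.96000 ≈ 216.000 mm.

216 mm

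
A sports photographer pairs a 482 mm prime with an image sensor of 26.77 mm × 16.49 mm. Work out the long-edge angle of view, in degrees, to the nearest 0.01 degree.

Angle of view α = 2·arctan(w/2f) with w = 26.77 mm and f = 482 mm.
w/2f = 0.02777; arctan(0.02777) ≈ 1.5907°, so α ≈ 3.1814°.

3.18°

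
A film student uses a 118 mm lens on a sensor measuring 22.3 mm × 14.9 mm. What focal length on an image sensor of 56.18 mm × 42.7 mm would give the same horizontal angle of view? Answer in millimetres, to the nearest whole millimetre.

Equal angle of view means equal width/f ratio, so f₂ = f₁ · (width₂/width₁) = 118 × 56.18/22.3.
f₂ = 118 × 2.51928 ≈ 297.275 mm.

297 mm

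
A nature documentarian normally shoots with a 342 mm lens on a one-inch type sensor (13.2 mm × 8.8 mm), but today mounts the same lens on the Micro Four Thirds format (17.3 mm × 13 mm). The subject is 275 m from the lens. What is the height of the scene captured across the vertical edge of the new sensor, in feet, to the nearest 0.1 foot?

34.3 ft

The focal length stays 342 mm; the relevant sensor dimension is now h = 13 mm. Object distance dₒ = 275 m = 275000 mm.
Thin-lens field height W = h·(dₒ − f)/f = 13 × (275000 − 342)/342 ≈ 10440.216 mm = 10440.216/304.8 ft = 34.2527 ft.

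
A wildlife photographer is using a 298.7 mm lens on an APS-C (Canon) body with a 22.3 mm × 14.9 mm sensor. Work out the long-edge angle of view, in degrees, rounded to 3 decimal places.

Angle of view α = 2·arctan(w/2f) with w = 22.3 mm and f = 298.7 mm.
w/2f = 0.03733; arctan(0.03733) ≈ 2.1378°, so α ≈ 4.2755°.

4.276°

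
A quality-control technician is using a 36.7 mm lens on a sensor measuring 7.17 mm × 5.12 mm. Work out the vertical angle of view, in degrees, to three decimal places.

Angle of view α = 2·arctan(h/2f) with h = 5.12 mm and f = 36.7 mm.
h/2f = 0.06975; arctan(0.06975) ≈ 3.9902°, so α ≈ 7.9804°.

7.980°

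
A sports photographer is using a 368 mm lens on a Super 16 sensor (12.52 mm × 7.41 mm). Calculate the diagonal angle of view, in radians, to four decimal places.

0.0395 rad

Sensor diagonal = √(12.52² + 7.41²) = √211.6585 ≈ 14.5485 mm.
Angle of view α = 2·arctan(d/2f) with d = 14.5485 mm and f = 368 mm.
d/2f = 0.01977; arctan(0.01977) ≈ 0.0198 rad, so α ≈ 0.0395 rad.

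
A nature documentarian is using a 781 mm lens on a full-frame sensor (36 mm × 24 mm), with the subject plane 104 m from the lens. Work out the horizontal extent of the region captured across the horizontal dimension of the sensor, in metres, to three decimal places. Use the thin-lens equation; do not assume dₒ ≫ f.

4.758 m

dₒ: 104 m = 104000 mm.
Similar triangles through the lens centre give W/dₒ = w/dᵢ; with 1/f = 1/dₒ + 1/dᵢ this gives W = w·(dₒ − f)/f.
W = 36 mm × (104000 − 781) / 781 = 36 × 132.1626 ≈ 4757.854 mm = 4.75785 m.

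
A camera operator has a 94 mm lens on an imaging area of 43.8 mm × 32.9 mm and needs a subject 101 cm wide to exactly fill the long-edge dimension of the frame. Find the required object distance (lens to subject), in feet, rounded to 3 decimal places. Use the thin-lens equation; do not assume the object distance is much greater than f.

7.420 ft

W: 101 cm = 1010 mm.
Magnification m = w/W = dᵢ/dₒ; combined with 1/f = 1/dₒ + 1/dᵢ this gives dₒ = f·(1 + W/w).
dₒ = 94 mm × (1 + 1010/43.8) = 94 × 24.0594 ≈ 2261.580 mm = 2261.580/304.8 ft = 7.41988 ft.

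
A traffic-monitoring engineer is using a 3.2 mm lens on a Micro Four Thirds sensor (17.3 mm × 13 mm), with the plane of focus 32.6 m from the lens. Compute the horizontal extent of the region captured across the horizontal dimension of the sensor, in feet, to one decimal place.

dₒ: 32.6 m = 32600 mm.
Similar triangles through the lens centre give W/dₒ = w/dᵢ; with 1/f = 1/dₒ + 1/dᵢ this gives W = w·(dₒ − f)/f.
W = 17.3 mm × (32600 − 3.2) / 3.2 = 17.3 × 10186.5000 ≈ 176226.450 mm = 176226.450/304.8 ft = 578.171 ft.

578.2 ft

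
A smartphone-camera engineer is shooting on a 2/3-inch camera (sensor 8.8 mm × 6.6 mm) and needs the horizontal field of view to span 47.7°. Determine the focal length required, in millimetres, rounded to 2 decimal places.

9.95 mm

From α = 2·arctan(w/2f) we get f = w / (2·tan(α/2)).
With w = 8.8 mm and α/2 = 23.85°, tan(α/2) ≈ 0.44210, so f ≈ 8.8 / 0.88419 ≈ 9.9526 mm.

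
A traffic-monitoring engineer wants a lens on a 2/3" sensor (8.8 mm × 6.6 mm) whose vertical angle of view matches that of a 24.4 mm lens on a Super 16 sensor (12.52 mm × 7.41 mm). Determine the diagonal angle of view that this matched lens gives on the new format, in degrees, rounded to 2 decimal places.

28.40°

Equal vertical AOV ⇒ f₂ = f₁ · 6.6/7.41 = 24.4 × 0.89069 ≈ 21.7328 mm.
Sensor diagonal = √(8.8² + 6.6²) = √121.0000 ≈ 11.0000 mm.
Diagonal AOV on the new format = 2·arctan(11.0000 / (2 × 21.7328)) = 2·arctan(0.25307) ≈ 28.4038°.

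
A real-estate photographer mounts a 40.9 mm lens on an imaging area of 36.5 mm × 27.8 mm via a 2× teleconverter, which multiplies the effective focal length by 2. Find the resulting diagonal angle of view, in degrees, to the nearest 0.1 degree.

31.3°

Effective focal length f = 40.9 × 2 = 81.8 mm.
Sensor diagonal = √(36.5² + 27.8²) = √2105.0900 ≈ 45.8813 mm.
α = 2·arctan(45.881 / (2 × 81.8)) = 2·arctan(0.28045) ≈ 31.3321°.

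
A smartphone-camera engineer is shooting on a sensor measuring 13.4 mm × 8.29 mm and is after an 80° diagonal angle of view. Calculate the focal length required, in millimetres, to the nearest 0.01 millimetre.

9.39 mm

Sensor diagonal = √(13.4² + 8.29²) = √248.2841 ≈ 15.7570 mm.
From α = 2·arctan(d/2f) we get f = d / (2·tan(α/2)).
With d = 15.7570 mm and α/2 = 40°, tan(α/2) ≈ 0.83910, so f ≈ 15.7570 / 1.67820 ≈ 9.3893 mm.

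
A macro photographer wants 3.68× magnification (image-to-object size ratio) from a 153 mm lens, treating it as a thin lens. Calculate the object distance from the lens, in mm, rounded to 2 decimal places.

194.58 mm

With m = dᵢ/dₒ and 1/f = 1/dₒ + 1/dᵢ, substituting dᵢ = m·dₒ gives 1/f = (1 + 1/m)/dₒ, hence dₒ = f·(1 + 1/m).
dₒ = 153 × (1 + 1/3.68) = 153 × 1.27174 ≈ 194.576 mm.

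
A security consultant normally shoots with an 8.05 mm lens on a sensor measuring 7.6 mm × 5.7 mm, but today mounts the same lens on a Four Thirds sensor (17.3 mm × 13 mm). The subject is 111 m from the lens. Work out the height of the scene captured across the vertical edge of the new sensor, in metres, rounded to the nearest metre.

179 m

The focal length stays 8.05 mm; the relevant sensor dimension is now h = 13 mm. Object distance dₒ = 111 m = 111000 mm.
Thin-lens field height W = h·(dₒ − f)/f = 13 × (111000 − 8.05)/8.05 ≈ 179241.658 mm = 179.242 m.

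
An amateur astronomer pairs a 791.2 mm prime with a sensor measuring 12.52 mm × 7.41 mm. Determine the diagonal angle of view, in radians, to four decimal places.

0.0184 rad

Sensor diagonal = √(12.52² + 7.41²) = √211.6585 ≈ 14.5485 mm.
Angle of view α = 2·arctan(d/2f) with d = 14.5485 mm and f = 791.2 mm.
d/2f = 0.00919; arctan(0.00919) ≈ 0.0092 rad, so α ≈ 0.0184 rad.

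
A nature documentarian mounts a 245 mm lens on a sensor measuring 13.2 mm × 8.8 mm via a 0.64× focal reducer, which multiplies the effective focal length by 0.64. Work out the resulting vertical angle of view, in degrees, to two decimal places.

Effective focal length f = 245 × 0.64 = 156.8 mm.
α = 2·arctan(8.8 / (2 × 156.8)) = 2·arctan(0.02806) ≈ 3.2147°.

3.21°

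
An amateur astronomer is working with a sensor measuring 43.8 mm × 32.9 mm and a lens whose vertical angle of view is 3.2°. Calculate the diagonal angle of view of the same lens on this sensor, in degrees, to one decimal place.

From the vertical AOV: f = 32.9 / (2·tan(1.6°)) = 32.9 / 0.05587 ≈ 588.9191 mm.
Sensor diagonal = √(43.8² + 32.9²) = √3000.8500 ≈ 54.7800 mm.
Diagonal AOV = 2·arctan(54.7800 / (2 × 588.9191)) = 2·arctan(0.04651) ≈ 5.3257°.

5.3°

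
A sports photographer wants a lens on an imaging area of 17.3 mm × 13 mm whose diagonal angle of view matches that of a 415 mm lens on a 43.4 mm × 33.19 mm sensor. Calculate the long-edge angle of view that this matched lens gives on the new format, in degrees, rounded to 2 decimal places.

Sensor diagonal = √(43.4² + 33.19²) = √2985.1361 ≈ 54.6364 mm.
Sensor diagonal = √(17.3² + 13²) = √468.2900 ≈ 21.6400 mm.
Equal diagonal AOV ⇒ f₂ = f₁ · 21.6400/54.6364 = 415 × 0.39607 ≈ 164.3703 mm.
Long-edge AOV on the new format = 2·arctan(17.3 / (2 × 164.3703)) = 2·arctan(0.05263) ≈ 6.0248°.

6.02°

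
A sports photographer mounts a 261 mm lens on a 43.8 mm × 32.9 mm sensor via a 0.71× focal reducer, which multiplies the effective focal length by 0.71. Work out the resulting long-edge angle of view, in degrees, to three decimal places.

Effective focal length f = 261 × 0.71 = 185.31 mm.
α = 2·arctan(43.8 / (2 × 185.31)) = 2·arctan(0.11818) ≈ 13.4799°.

13.480°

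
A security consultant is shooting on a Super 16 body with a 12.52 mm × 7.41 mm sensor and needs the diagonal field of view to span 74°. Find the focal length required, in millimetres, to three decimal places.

9.653 mm

Sensor diagonal = √(12.52² + 7.41²) = √211.6585 ≈ 14.5485 mm.
From α = 2·arctan(d/2f) we get f = d / (2·tan(α/2)).
With d = 14.5485 mm and α/2 = 37°, tan(α/2) ≈ 0.75355, so f ≈ 14.5485 / 1.50711 ≈ 9.6532 mm.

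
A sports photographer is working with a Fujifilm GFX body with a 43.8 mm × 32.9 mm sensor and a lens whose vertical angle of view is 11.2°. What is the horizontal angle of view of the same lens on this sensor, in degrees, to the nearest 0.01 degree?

From the vertical AOV: f = 32.9 / (2·tan(5.6°)) = 32.9 / 0.19610 ≈ 167.7701 mm.
Horizontal AOV = 2·arctan(43.8 / (2 × 167.7701)) = 2·arctan(0.13054) ≈ 14.8742°.

14.87°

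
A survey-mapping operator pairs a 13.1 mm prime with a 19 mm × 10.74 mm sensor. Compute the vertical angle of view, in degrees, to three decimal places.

Angle of view α = 2·arctan(h/2f) with h = 10.74 mm and f = 13.1 mm.
h/2f = 0.40992; arctan(0.40992) ≈ 22.2899°, so α ≈ 44.5798°.

44.580°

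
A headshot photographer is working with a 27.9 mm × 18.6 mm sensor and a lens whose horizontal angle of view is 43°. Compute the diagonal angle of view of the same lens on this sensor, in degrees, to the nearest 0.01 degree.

50.67°

From the horizontal AOV: f = 27.9 / (2·tan(21.5°)) = 27.9 / 0.78782 ≈ 35.4141 mm.
Sensor diagonal = √(27.9² + 18.6²) = √1124.3700 ≈ 33.5316 mm.
Diagonal AOV = 2·arctan(33.5316 / (2 × 35.4141)) = 2·arctan(0.47342) ≈ 50.6678°.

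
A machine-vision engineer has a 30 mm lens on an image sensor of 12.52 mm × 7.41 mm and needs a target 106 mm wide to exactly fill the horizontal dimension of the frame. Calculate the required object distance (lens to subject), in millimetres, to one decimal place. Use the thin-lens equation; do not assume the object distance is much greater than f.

Magnification m = w/W = dᵢ/dₒ; combined with 1/f = 1/dₒ + 1/dᵢ this gives dₒ = f·(1 + W/w).
dₒ = 30 mm × (1 + 106/12.52) = 30 × 9.4665 ≈ 283.994 mm.

284.0 mm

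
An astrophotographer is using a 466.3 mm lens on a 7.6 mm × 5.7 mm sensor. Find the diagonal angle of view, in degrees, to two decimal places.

Sensor diagonal = √(7.6² + 5.7²) = √90.2500 ≈ 9.5000 mm.
Angle of view α = 2·arctan(d/2f) with d = 9.5000 mm and f = 466.3 mm.
d/2f = 0.01019; arctan(0.01019) ≈ 0.5836°, so α ≈ 1.1673°.

1.17°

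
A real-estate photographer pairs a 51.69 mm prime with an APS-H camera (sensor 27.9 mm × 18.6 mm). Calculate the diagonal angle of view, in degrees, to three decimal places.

Sensor diagonal = √(27.9² + 18.6²) = √1124.3700 ≈ 33.5316 mm.
Angle of view α = 2·arctan(d/2f) with d = 33.5316 mm and f = 51.69 mm.
d/2f = 0.32435; arctan(0.32435) ≈ 17.9706°, so α ≈ 35.9413°.

35.941°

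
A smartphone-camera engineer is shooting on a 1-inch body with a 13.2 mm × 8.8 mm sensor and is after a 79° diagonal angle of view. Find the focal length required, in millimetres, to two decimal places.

Sensor diagonal = √(13.2² + 8.8²) = √251.6800 ≈ 15.8644 mm.
From α = 2·arctan(d/2f) we get f = d / (2·tan(α/2)).
With d = 15.8644 mm and α/2 = 39.5°, tan(α/2) ≈ 0.82434, so f ≈ 15.8644 / 1.64867 ≈ 9.6225 mm.

9.62 mm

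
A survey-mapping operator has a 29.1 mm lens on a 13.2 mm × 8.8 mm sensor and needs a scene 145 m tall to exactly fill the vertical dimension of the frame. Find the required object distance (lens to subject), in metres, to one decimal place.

479.5 m

W: 145 m = 145000 mm.
Magnification m = h/W = dᵢ/dₒ; combined with 1/f = 1/dₒ + 1/dᵢ this gives dₒ = f·(1 + W/h).
dₒ = 29.1 mm × (1 + 145000/8.8) = 29.1 × 16478.2727 ≈ 479517.736 mm = 479.518 m.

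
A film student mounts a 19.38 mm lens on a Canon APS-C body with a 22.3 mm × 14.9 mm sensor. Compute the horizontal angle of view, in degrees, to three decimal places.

59.827°

Angle of view α = 2·arctan(w/2f) with w = 22.3 mm and f = 19.38 mm.
w/2f = 0.57534; arctan(0.57534) ≈ 29.9133°, so α ≈ 59.8267°.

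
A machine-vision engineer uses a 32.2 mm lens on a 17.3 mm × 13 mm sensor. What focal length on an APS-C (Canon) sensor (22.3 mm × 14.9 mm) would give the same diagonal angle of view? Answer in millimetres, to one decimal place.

39.9 mm

Sensor diagonal = √(17.3² + 13²) = √468.2900 ≈ 21.6400 mm.
Sensor diagonal = √(22.3² + 14.9²) = √719.3000 ≈ 26.8198 mm.
Equal angle of view means equal diagonal/f ratio, so f₂ = f₁ · (diagonal₂/diagonal₁) = 32.2 × 26.8198/21.6400.
f₂ = 32.2 × 1.23936 ≈ 39.907 mm.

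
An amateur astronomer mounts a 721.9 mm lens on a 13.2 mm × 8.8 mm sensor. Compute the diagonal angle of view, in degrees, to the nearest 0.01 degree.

1.26°

Sensor diagonal = √(13.2² + 8.8²) = √251.6800 ≈ 15.8644 mm.
Angle of view α = 2·arctan(d/2f) with d = 15.8644 mm and f = 721.9 mm.
d/2f = 0.01099; arctan(0.01099) ≈ 0.6295°, so α ≈ 1.2591°.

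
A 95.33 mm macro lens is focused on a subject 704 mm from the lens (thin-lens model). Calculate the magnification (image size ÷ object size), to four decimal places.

Thin lens: 1/f = 1/dₒ + 1/dᵢ → 1/dᵢ = 1/95.33 − 1/704 = 0.0090694 mm⁻¹, so dᵢ ≈ 110.2606 mm.
Magnification m = dᵢ/dₒ = 110.2606/704 ≈ 0.15662.

0.1566×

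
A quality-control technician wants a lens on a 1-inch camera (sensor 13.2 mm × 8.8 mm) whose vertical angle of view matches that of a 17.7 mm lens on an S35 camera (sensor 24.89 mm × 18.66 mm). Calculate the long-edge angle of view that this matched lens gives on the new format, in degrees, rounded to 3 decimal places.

Equal vertical AOV ⇒ f₂ = f₁ · 8.8/18.66 = 17.7 × 0.47160 ≈ 8.3473 mm.
Long-edge AOV on the new format = 2·arctan(13.2 / (2 × 8.3473)) = 2·arctan(0.79068) ≈ 76.6653°.

76.665°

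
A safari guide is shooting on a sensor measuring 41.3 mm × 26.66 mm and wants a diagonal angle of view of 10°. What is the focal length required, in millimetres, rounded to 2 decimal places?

280.94 mm

Sensor diagonal = √(41.3² + 26.66²) = √2416.4456 ≈ 49.1574 mm.
From α = 2·arctan(d/2f) we get f = d / (2·tan(α/2)).
With d = 49.1574 mm and α/2 = 5°, tan(α/2) ≈ 0.08749, so f ≈ 49.1574 / 0.17498 ≈ 280.9356 mm.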